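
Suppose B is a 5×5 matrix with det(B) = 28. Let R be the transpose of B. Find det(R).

det(Bᵀ) = det(B).
det(R) = (1)·(28) = 28

28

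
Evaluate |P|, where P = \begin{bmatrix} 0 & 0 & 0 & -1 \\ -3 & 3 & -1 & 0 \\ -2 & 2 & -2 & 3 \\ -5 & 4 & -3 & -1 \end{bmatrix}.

The determinant is 4.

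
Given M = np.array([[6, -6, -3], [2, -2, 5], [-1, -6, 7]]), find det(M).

Expand along row 1:
  + 6 · |-2 5; -6 7| = 6·(-14 − (-30)) = 96
  − (-6) · |2 5; -1 7| = −(-6)·(14 − (-5)) = 114
  + (-3) · |2 -2; -1 -6| = (-3)·(-12 − 2) = 42
Sum: (96) + (114) + (42) = 252

|M| = 252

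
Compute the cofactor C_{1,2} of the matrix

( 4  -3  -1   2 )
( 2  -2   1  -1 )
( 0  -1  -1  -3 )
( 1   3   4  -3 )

-26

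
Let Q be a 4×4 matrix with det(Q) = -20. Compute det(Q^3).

The determinant is -8000.

det(Q^3) = (det Q)^3 = (-20)^3 = -8000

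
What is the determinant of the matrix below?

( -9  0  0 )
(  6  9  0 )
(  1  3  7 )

-567

The matrix is lower triangular, so the determinant is the product of the diagonal entries:
det = (-9) · (9) · (7) = -567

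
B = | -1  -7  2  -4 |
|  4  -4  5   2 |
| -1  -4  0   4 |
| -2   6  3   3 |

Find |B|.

Expand along row 3 (it has 1 zero):
  + (-1) · M_31   where M_31 = det([-7 2 -4; -4 5 2; 6 3 3]) = 153
  − (-4) · M_32   where M_32 = det([-1 2 -4; 4 5 2; -2 3 3]) = -129
  − (4) · M_34   where M_34 = det([-1 -7 2; 4 -4 5; -2 6 3]) = 228
det = (+1)·(-1)·(153) + (-1)·(-4)·(-129) + (-1)·(4)·(228) = -1581

-1581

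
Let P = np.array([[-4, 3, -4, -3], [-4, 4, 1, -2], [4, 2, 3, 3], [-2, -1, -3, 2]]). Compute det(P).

Expand along row 1:
  + (-4) · M_11   where M_11 = det([4 1 -2; 2 3 3; -1 -3 2]) = 59
  − (3) · M_12   where M_12 = det([-4 1 -2; 4 3 3; -2 -3 2]) = -62
  + (-4) · M_13   where M_13 = det([-4 4 -2; 4 2 3; -2 -1 2]) = -84
  − (-3) · M_14   where M_14 = det([-4 4 1; 4 2 3; -2 -1 -3]) = 36
det = (+1)·(-4)·(59) + (-1)·(3)·(-62) + (+1)·(-4)·(-84) + (-1)·(-3)·(36) = 394

394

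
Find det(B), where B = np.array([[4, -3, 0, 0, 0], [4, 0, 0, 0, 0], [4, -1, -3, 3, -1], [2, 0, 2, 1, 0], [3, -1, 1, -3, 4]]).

det(B) = -348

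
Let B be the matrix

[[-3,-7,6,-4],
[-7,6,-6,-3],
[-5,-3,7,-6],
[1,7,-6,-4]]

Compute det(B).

2102

Expand along row 1:
  + (-3) · M_11   where M_11 = det([6 -6 -3; -3 7 -6; 7 -6 -4]) = 33
  − (-7) · M_12   where M_12 = det([-7 -6 -3; -5 7 -6; 1 -6 -4]) = 535
  + (6) · M_13   where M_13 = det([-7 6 -3; -5 -3 -6; 1 7 -4]) = -438
  − (-4) · M_14   where M_14 = det([-7 6 -6; -5 -3 7; 1 7 -6]) = 271
det = (+1)·(-3)·(33) + (-1)·(-7)·(535) + (+1)·(6)·(-438) + (-1)·(-4)·(271) = 2102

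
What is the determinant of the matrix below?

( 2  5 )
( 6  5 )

det = 2·5 − 5·6 = 10 − 30 = -20

-20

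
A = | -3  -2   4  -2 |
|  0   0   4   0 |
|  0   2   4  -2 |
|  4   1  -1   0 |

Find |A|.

Expand along row 2 (it has 3 zeros):
  − (4) · M_23   where M_23 = det([-3 -2 -2; 0 2 -2; 4 1 0]) = 26
det = (-1)·(4)·(26) = -104

|A| = -104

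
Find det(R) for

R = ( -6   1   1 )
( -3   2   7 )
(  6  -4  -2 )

-108

Expand along row 1:
  + (-6) · |2 7; -4 -2| = (-6)·(-4 − (-28)) = -144
  − 1 · |-3 7; 6 -2| = −1·(6 − 42) = 36
  + 1 · |-3 2; 6 -4| = 1·(12 − 12) = 0
Sum: (-144) + (36) + (0) = -108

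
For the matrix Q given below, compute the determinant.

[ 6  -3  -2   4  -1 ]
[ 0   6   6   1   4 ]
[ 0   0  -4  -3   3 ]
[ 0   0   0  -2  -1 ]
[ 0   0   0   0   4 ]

1152

Q is upper triangular, so det(Q) is the product of the diagonal entries:
det = (6) · (6) · (-4) · (-2) · (4) = 1152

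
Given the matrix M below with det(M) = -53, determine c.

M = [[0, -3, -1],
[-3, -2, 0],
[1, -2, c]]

Expanding along the column containing c, det(M) is linear in c: det(M) = (-9)·c + (-8).
Set (-9)·c + (-8) = -53  ⇒  (-9)·c = -45  ⇒  c = 5.

5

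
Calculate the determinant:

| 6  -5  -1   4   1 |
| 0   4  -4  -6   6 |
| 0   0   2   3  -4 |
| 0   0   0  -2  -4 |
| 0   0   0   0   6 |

The matrix is upper triangular, so the determinant is the product of the diagonal entries:
det = (6) · (4) · (2) · (-2) · (6) = -576

The determinant is -576.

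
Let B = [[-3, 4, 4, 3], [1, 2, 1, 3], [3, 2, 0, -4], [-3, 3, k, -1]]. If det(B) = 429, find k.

k = -2

Expanding along the column containing k, det(B) is linear in k: det(B) = (-82)·k + (265).
Set (-82)·k + (265) = 429  ⇒  (-82)·k = 164  ⇒  k = -2.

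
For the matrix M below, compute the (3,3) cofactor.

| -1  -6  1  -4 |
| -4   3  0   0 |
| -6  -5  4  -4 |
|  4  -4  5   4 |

Delete row 3 and column 3; the remaining 3×3 submatrix is [-1 -6 -4; -4 3 0; 4 -4 4].
Its determinant is -124.
The cofactor carries sign (−1)^(3+3) = +1, so C_{3,3} = +(-124) = -124.

-124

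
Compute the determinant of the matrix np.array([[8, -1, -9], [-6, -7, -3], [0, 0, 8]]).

-496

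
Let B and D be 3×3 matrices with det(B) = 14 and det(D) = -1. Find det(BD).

det(BD) = det(B)·det(D) = (14)·(-1) = -14

-14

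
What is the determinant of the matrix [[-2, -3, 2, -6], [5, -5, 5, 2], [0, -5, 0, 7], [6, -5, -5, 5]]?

Expand along row 3 (it has 2 zeros):
  − (-5) · M_32   where M_32 = det([-2 2 -6; 5 5 2; 6 -5 5]) = 234
  − (7) · M_34   where M_34 = det([-2 -3 2; 5 -5 5; 6 -5 -5]) = -255
det = (-1)·(-5)·(234) + (-1)·(7)·(-255) = 2955

2955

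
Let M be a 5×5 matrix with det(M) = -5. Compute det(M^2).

25

det(M^2) = (det M)^2 = (-5)^2 = 25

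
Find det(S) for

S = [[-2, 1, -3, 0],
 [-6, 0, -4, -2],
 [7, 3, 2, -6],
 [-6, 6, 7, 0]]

The determinant is 1274.

Expand along column 4 (it has 2 zeros):
  + (-2) · M_24   where M_24 = det([-2 1 -3; 7 3 2; -6 6 7]) = -259
  − (-6) · M_34   where M_34 = det([-2 1 -3; -6 0 -4; -6 6 7]) = 126
det = (+1)·(-2)·(-259) + (-1)·(-6)·(126) = 1274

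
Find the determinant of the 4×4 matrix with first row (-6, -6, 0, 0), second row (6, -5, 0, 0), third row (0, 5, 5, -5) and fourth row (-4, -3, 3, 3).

The determinant is 1980.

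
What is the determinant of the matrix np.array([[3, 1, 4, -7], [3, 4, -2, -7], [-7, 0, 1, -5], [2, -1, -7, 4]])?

Expand along row 3 (it has 1 zero):
  + (-7) · M_31   where M_31 = det([1 4 -7; 4 -2 -7; -1 -7 4]) = 117
  + (1) · M_33   where M_33 = det([3 1 -7; 3 4 -7; 2 -1 4]) = 78
  − (-5) · M_34   where M_34 = det([3 1 4; 3 4 -2; 2 -1 -7]) = -117
det = (+1)·(-7)·(117) + (+1)·(1)·(78) + (-1)·(-5)·(-117) = -1326

The determinant is -1326.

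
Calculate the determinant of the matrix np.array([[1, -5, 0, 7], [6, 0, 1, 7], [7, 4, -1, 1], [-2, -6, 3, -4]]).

863

Expand along row 1 (it has 1 zero):
  + (1) · M_11   where M_11 = det([0 1 7; 4 -1 1; -6 3 -4]) = 52
  − (-5) · M_12   where M_12 = det([6 1 7; 7 -1 1; -2 3 -4]) = 165
  − (7) · M_14   where M_14 = det([6 0 1; 7 4 -1; -2 -6 3]) = 2
det = (+1)·(1)·(52) + (-1)·(-5)·(165) + (-1)·(7)·(2) = 863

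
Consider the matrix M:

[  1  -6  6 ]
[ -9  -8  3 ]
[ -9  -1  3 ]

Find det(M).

Expand along row 1:
  + 1 · |-8 3; -1 3| = 1·(-24 − (-3)) = -21
  − (-6) · |-9 3; -9 3| = −(-6)·(-27 − (-27)) = 0
  + 6 · |-9 -8; -9 -1| = 6·(9 − 72) = -378
Sum: (-21) + (0) + (-378) = -399

det(M) = -399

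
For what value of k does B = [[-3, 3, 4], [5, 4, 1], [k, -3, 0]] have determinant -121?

4

Expanding along the row containing k, det(B) is linear in k: det(B) = (-13)·k + (-69).
Set (-13)·k + (-69) = -121  ⇒  (-13)·k = -52  ⇒  k = 4.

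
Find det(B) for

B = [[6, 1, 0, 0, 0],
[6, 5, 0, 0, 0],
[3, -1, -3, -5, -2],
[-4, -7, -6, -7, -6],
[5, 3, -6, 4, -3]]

B is block lower-triangular with a 2×2 block and a 3×3 block on the diagonal, so its determinant equals the product of the determinants of the diagonal blocks.
det of the 2×2 block = 24
det of the 3×3 block = -93
det = (24)·(-93) = -2232

|B| = -2232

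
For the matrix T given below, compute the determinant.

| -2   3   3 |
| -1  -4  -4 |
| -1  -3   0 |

33

Expand along column 3:
  + 3 · |-1 -4; -1 -3| = 3·(3 − 4) = -3
  − (-4) · |-2 3; -1 -3| = −(-4)·(6 − (-3)) = 36
Sum: (-3) + (36) = 33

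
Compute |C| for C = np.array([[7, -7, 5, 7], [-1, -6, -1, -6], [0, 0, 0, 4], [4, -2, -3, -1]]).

Expand along row 3 (it has 3 zeros):
  − (4) · M_34   where M_34 = det([7 -7 5; -1 -6 -1; 4 -2 -3]) = 291
det = (-1)·(4)·(291) = -1164

-1164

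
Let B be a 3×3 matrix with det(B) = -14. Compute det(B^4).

38416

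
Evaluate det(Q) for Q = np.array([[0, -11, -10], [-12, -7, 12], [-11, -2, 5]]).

det(Q) = 1322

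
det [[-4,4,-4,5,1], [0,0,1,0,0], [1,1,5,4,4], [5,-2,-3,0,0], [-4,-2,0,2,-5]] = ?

Expand along row 2 (it has 4 zeros):
  − (1) · M_23   where M_23 = det([-4 4 5 1; 1 1 4 4; 5 -2 0 0; -4 -2 2 -5]) = -435
det = (-1)·(1)·(-435) = 435

435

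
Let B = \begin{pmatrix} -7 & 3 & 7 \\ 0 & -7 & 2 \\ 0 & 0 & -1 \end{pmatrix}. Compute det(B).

B is upper triangular, so det(B) is the product of the diagonal entries:
det = (-7) · (-7) · (-1) = -49

-49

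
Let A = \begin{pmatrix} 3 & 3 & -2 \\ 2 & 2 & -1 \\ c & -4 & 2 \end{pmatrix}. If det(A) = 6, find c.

2

Expanding along the column containing c, det(A) is linear in c: det(A) = (1)·c + (4).
Set (1)·c + (4) = 6  ⇒  (1)·c = 2  ⇒  c = 2.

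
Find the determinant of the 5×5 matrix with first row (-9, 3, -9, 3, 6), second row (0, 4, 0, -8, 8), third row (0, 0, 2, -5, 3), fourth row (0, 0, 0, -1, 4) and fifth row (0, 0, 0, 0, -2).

The matrix is upper triangular, so the determinant is the product of the diagonal entries:
det = (-9) · (4) · (2) · (-1) · (-2) = -144

-144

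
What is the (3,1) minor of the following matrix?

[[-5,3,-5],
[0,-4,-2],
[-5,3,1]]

The minor is -26.

Delete row 3 and column 1; the remaining 2×2 submatrix is [3 -5; -4 -2].
Its determinant is 3·(-2) − (-5)·(-4) = -26.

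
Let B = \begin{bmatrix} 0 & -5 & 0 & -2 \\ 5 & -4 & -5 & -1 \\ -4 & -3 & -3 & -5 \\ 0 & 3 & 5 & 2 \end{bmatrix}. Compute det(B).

Expand along row 1 (it has 2 zeros):
  − (-5) · M_12   where M_12 = det([5 -5 -1; -4 -3 -5; 0 5 2]) = 75
  − (-2) · M_14   where M_14 = det([5 -4 -5; -4 -3 -3; 0 3 5]) = -50
det = (-1)·(-5)·(75) + (-1)·(-2)·(-50) = 275

275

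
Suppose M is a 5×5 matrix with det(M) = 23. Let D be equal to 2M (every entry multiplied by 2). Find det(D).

736

For a 5×5 matrix, det(2M) = 2^5·det(M) = 32·det(M).
det(D) = (32)·(23) = 736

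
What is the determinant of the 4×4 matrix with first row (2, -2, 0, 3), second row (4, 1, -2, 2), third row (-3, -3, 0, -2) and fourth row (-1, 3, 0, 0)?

Expand along column 3 (it has 3 zeros):
  − (-2) · M_23   where M_23 = det([2 -2 3; -3 -3 -2; -1 3 0]) = -28
det = (-1)·(-2)·(-28) = -56

-56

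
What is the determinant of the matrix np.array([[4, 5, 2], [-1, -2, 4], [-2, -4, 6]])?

6

Expand along row 1:
  + 4 · |-2 4; -4 6| = 4·(-12 − (-16)) = 16
  − 5 · |-1 4; -2 6| = −5·(-6 − (-8)) = -10
  + 2 · |-1 -2; -2 -4| = 2·(4 − 4) = 0
Sum: (16) + (-10) + (0) = 6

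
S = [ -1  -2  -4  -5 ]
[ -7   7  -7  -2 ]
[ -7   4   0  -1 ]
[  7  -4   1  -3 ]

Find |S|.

|S| = 960

Expand along row 3 (it has 1 zero):
  + (-7) · M_31   where M_31 = det([-2 -4 -5; 7 -7 -2; -4 1 -3]) = -57
  − (4) · M_32   where M_32 = det([-1 -4 -5; -7 -7 -2; 7 1 -3]) = -93
  − (-1) · M_34   where M_34 = det([-1 -2 -4; -7 7 -7; 7 -4 1]) = 189
det = (+1)·(-7)·(-57) + (-1)·(4)·(-93) + (-1)·(-1)·(189) = 960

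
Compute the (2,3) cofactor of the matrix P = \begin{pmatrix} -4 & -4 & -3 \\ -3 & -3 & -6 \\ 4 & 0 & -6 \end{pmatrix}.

Delete row 2 and column 3; the remaining 2×2 submatrix is [-4 -4; 4 0].
Its determinant is (-4)·0 − (-4)·4 = 16.
The cofactor carries sign (−1)^(2+3) = −1, so C_{2,3} = −(16) = -16.

-16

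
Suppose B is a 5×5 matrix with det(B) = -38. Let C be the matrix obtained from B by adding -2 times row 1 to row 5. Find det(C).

det(C) = -38

Adding a multiple of one row to another leaves the determinant unchanged.
det(C) = (1)·(-38) = -38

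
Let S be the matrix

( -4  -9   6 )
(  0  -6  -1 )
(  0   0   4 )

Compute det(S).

96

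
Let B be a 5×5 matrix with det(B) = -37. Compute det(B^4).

det(B^4) = (det B)^4 = (-37)^4 = 1874161

1874161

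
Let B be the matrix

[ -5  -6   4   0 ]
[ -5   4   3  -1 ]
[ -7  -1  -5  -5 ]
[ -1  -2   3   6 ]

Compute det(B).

The determinant is 2467.

Expand along row 1 (it has 1 zero):
  + (-5) · M_11   where M_11 = det([4 3 -1; -1 -5 -5; -2 3 6]) = 1
  − (-6) · M_12   where M_12 = det([-5 3 -1; -7 -5 -5; -1 3 6]) = 242
  + (4) · M_13   where M_13 = det([-5 4 -1; -7 -1 -5; -1 -2 6]) = 255
det = (+1)·(-5)·(1) + (-1)·(-6)·(242) + (+1)·(4)·(255) = 2467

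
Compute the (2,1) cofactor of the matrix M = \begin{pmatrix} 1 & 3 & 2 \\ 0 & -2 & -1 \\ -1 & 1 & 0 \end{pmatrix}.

Delete row 2 and column 1; the remaining 2×2 submatrix is [3 2; 1 0].
Its determinant is 3·0 − 2·1 = -2.
The cofactor carries sign (−1)^(2+1) = −1, so C_{2,1} = −(-2) = 2.

The cofactor is 2.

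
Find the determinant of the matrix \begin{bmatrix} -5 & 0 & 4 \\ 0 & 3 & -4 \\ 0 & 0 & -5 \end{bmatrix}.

The matrix is upper triangular, so the determinant is the product of the diagonal entries:
det = (-5) · (3) · (-5) = 75

The determinant is 75.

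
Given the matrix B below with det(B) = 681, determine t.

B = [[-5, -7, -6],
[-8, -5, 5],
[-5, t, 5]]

t = 7

Expanding along the row containing t, det(B) is linear in t: det(B) = (73)·t + (170).
Set (73)·t + (170) = 681  ⇒  (73)·t = 511  ⇒  t = 7.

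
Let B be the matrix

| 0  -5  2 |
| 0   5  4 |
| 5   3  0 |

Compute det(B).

det(B) = -150

Expand along column 1:
  + 5 · |-5 2; 5 4| = 5·(-20 − 10) = -150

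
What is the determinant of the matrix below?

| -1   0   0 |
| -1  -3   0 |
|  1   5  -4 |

-12

The matrix is lower triangular, so the determinant is the product of the diagonal entries:
det = (-1) · (-3) · (-4) = -12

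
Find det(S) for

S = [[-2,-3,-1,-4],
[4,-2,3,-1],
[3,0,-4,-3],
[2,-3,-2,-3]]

-212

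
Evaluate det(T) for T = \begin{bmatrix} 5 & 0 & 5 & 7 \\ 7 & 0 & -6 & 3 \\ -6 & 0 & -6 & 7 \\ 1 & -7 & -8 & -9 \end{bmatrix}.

7007

Expand along column 2 (it has 3 zeros):
  + (-7) · M_42   where M_42 = det([5 5 7; 7 -6 3; -6 -6 7]) = -1001
det = (+1)·(-7)·(-1001) = 7007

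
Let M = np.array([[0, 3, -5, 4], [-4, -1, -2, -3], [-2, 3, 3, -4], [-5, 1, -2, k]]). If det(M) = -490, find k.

Expanding along the row containing k, det(M) is linear in k: det(M) = (118)·k + (454).
Set (118)·k + (454) = -490  ⇒  (118)·k = -944  ⇒  k = -8.

k = -8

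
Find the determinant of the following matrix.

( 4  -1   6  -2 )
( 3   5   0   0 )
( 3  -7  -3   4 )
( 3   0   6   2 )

Expand along row 2 (it has 2 zeros):
  − (3) · M_21   where M_21 = det([-1 6 -2; -7 -3 4; 0 6 2]) = 198
  + (5) · M_22   where M_22 = det([4 6 -2; 3 -3 4; 3 6 2]) = -138
det = (-1)·(3)·(198) + (+1)·(5)·(-138) = -1284

-1284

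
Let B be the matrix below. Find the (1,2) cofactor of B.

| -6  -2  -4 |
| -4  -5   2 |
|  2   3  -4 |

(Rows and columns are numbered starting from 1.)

Delete row 1 and column 2; the remaining 2×2 submatrix is [-4 2; 2 -4].
Its determinant is (-4)·(-4) − 2·2 = 12.
The cofactor carries sign (−1)^(1+2) = −1, so C_{1,2} = −(12) = -12.

-12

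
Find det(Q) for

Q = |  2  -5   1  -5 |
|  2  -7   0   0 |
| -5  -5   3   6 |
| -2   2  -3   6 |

471

Expand along row 2 (it has 2 zeros):
  − (2) · M_21   where M_21 = det([-5 1 -5; -5 3 6; 2 -3 6]) = -183
  + (-7) · M_22   where M_22 = det([2 1 -5; -5 3 6; -2 -3 6]) = -15
det = (-1)·(2)·(-183) + (+1)·(-7)·(-15) = 471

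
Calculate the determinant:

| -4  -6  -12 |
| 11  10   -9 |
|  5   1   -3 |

Expand along column 1:
  + (-4) · |10 -9; 1 -3| = (-4)·(-30 − (-9)) = 84
  − 11 · |-6 -12; 1 -3| = −11·(18 − (-12)) = -330
  + 5 · |-6 -12; 10 -9| = 5·(54 − (-120)) = 870
Sum: (84) + (-330) + (870) = 624

The determinant is 624.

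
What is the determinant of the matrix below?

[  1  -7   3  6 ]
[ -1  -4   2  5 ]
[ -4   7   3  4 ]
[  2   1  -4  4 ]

Expand along row 1:
  + (1) · M_11   where M_11 = det([-4 2 5; 7 3 4; 1 -4 4]) = -315
  − (-7) · M_12   where M_12 = det([-1 2 5; -4 3 4; 2 -4 4]) = 70
  + (3) · M_13   where M_13 = det([-1 -4 5; -4 7 4; 2 1 4]) = -210
  − (6) · M_14   where M_14 = det([-1 -4 2; -4 7 3; 2 1 -4]) = 35
det = (+1)·(1)·(-315) + (-1)·(-7)·(70) + (+1)·(3)·(-210) + (-1)·(6)·(35) = -665

-665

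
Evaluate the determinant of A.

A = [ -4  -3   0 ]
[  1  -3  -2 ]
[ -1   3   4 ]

Expand along column 3:
  − (-2) · |-4 -3; -1 3| = −(-2)·(-12 − 3) = -30
  + 4 · |-4 -3; 1 -3| = 4·(12 − (-3)) = 60
Sum: (-30) + (60) = 30

30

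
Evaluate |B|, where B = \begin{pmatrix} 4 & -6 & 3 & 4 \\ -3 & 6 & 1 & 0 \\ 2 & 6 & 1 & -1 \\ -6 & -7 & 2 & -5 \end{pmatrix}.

Expand along row 2 (it has 1 zero):
  − (-3) · M_21   where M_21 = det([-6 3 4; 6 1 -1; -7 2 -5]) = 205
  + (6) · M_22   where M_22 = det([4 3 4; 2 1 -1; -6 2 -5]) = 76
  − (1) · M_23   where M_23 = det([4 -6 4; 2 6 -1; -6 -7 -5]) = -156
det = (-1)·(-3)·(205) + (+1)·(6)·(76) + (-1)·(1)·(-156) = 1227

|B| = 1227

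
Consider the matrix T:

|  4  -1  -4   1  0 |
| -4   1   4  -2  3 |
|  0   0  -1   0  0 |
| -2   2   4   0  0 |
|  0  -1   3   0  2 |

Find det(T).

The determinant is -18.

Expand along row 3 (it has 4 zeros):
  + (-1) · M_33   where M_33 = det([4 -1 1 0; -4 1 -2 3; -2 2 0 0; 0 -1 0 2]) = 18
det = (+1)·(-1)·(18) = -18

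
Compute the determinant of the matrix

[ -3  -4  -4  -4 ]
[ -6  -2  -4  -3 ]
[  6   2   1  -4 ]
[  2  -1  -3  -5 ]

Expand along row 1:
  + (-3) · M_11   where M_11 = det([-2 -4 -3; 2 1 -4; -1 -3 -5]) = -7
  − (-4) · M_12   where M_12 = det([-6 -4 -3; 6 1 -4; 2 -3 -5]) = 74
  + (-4) · M_13   where M_13 = det([-6 -2 -3; 6 2 -4; 2 -1 -5]) = 70
  − (-4) · M_14   where M_14 = det([-6 -2 -4; 6 2 1; 2 -1 -3]) = 30
det = (+1)·(-3)·(-7) + (-1)·(-4)·(74) + (+1)·(-4)·(70) + (-1)·(-4)·(30) = 157

157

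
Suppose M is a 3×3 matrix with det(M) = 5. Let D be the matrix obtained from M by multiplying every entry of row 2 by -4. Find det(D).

|D| = -20

Scaling one row by -4 multiplies the determinant by -4.
det(D) = (-4)·(5) = -20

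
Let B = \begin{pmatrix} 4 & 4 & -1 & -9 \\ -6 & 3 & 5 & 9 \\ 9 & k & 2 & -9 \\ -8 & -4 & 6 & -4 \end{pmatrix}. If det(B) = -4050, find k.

9

Expanding along the column containing k, det(B) is linear in k: det(B) = (236)·k + (-6174).
Set (236)·k + (-6174) = -4050  ⇒  (236)·k = 2124  ⇒  k = 9.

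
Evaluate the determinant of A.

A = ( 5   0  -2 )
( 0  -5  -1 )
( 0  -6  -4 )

Expand along column 1:
  + 5 · |-5 -1; -6 -4| = 5·(20 − 6) = 70

70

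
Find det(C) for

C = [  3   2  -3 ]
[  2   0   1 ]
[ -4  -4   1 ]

24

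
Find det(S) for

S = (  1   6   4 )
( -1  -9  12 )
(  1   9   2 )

-42

Expand along row 1:
  + 1 · |-9 12; 9 2| = 1·(-18 − 108) = -126
  − 6 · |-1 12; 1 2| = −6·(-2 − 12) = 84
  + 4 · |-1 -9; 1 9| = 4·(-9 − (-9)) = 0
Sum: (-126) + (84) + (0) = -42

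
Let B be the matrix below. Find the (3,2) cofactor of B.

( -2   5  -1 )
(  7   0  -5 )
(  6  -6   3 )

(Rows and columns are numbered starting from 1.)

Delete row 3 and column 2; the remaining 2×2 submatrix is [-2 -1; 7 -5].
Its determinant is (-2)·(-5) − (-1)·7 = 17.
The cofactor carries sign (−1)^(3+2) = −1, so C_{3,2} = −(17) = -17.

The cofactor is -17.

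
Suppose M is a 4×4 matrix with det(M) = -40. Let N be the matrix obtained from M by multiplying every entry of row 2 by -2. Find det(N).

80

Scaling one row by -2 multiplies the determinant by -2.
det(N) = (-2)·(-40) = 80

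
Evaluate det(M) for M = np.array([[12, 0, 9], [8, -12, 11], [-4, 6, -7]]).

|M| = 216

Expand along row 1:
  + 12 · |-12 11; 6 -7| = 12·(84 − 66) = 216
  + 9 · |8 -12; -4 6| = 9·(48 − 48) = 0
Sum: (216) + (0) = 216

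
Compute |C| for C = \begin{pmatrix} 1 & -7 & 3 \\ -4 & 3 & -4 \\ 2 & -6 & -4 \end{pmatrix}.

det(C) = 186

Expand along column 1:
  + 1 · |3 -4; -6 -4| = 1·(-12 − 24) = -36
  − (-4) · |-7 3; -6 -4| = −(-4)·(28 − (-18)) = 184
  + 2 · |-7 3; 3 -4| = 2·(28 − 9) = 38
Sum: (-36) + (184) + (38) = 186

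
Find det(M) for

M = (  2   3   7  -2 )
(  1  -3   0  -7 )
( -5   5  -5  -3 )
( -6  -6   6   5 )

det(M) = -5351

Expand along row 2 (it has 1 zero):
  − (1) · M_21   where M_21 = det([3 7 -2; 5 -5 -3; -6 6 5]) = -70
  + (-3) · M_22   where M_22 = det([2 7 -2; -5 -5 -3; -6 6 5]) = 407
  + (-7) · M_24   where M_24 = det([2 3 7; -5 5 -5; -6 -6 6]) = 600
det = (-1)·(1)·(-70) + (+1)·(-3)·(407) + (+1)·(-7)·(600) = -5351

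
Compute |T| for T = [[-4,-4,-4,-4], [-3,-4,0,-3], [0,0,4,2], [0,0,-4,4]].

The determinant is 96.

T is block upper-triangular with a 2×2 block and a 2×2 block on the diagonal, so its determinant equals the product of the determinants of the diagonal blocks.
det of the 2×2 block = 4
det of the 2×2 block = 24
det = (4)·(24) = 96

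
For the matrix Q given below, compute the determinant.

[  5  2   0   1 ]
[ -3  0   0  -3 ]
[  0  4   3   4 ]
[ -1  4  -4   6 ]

558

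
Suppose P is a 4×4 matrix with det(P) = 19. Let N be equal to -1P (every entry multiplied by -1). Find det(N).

For a 4×4 matrix, det(-1P) = (-1)^4·det(P) = 1·det(P).
det(N) = (1)·(19) = 19

|N| = 19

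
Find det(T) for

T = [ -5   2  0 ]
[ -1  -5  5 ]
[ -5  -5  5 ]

Expand along column 3:
  − 5 · |-5 2; -5 -5| = −5·(25 − (-10)) = -175
  + 5 · |-5 2; -1 -5| = 5·(25 − (-2)) = 135
Sum: (-175) + (135) = -40

-40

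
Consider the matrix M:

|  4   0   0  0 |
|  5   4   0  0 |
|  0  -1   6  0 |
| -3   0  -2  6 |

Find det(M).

M is lower triangular, so det(M) is the product of the diagonal entries:
det = (4) · (4) · (6) · (6) = 576

det(M) = 576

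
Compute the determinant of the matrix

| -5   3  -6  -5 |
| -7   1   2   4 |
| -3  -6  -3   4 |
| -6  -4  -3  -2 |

Expand along row 1:
  + (-5) · M_11   where M_11 = det([1 2 4; -6 -3 4; -4 -3 -2]) = -14
  − (3) · M_12   where M_12 = det([-7 2 4; -3 -3 4; -6 -3 -2]) = -222
  + (-6) · M_13   where M_13 = det([-7 1 4; -3 -6 4; -6 -4 -2]) = -322
  − (-5) · M_14   where M_14 = det([-7 1 2; -3 -6 -3; -6 -4 -3]) = -81
det = (+1)·(-5)·(-14) + (-1)·(3)·(-222) + (+1)·(-6)·(-322) + (-1)·(-5)·(-81) = 2263

The determinant is 2263.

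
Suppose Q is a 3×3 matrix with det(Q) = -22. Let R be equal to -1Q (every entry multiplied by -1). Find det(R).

For a 3×3 matrix, det(-1Q) = (-1)^3·det(Q) = -1·det(Q).
det(R) = (-1)·(-22) = 22

22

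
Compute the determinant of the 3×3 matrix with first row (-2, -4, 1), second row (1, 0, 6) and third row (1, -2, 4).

-34

Expand along column 2:
  − (-4) · |1 6; 1 4| = −(-4)·(4 − 6) = -8
  − (-2) · |-2 1; 1 6| = −(-2)·(-12 − 1) = -26
Sum: (-8) + (-26) = -34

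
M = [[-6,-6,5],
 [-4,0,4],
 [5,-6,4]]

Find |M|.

Expand along column 2:
  − (-6) · |-4 4; 5 4| = −(-6)·(-16 − 20) = -216
  − (-6) · |-6 5; -4 4| = −(-6)·(-24 − (-20)) = -24
Sum: (-216) + (-24) = -240

|M| = -240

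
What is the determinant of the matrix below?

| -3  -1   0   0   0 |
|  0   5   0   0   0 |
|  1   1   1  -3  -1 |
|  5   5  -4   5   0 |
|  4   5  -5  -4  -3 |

300

The matrix is block lower-triangular with a 2×2 block and a 3×3 block on the diagonal, so its determinant equals the product of the determinants of the diagonal blocks.
det of the 2×2 block = -15
det of the 3×3 block = -20
det = (-15)·(-20) = 300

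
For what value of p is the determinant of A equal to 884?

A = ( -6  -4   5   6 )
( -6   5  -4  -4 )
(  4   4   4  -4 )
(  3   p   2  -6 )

4

Expanding along the column containing p, det(A) is linear in p: det(A) = (-440)·p + (2644).
Set (-440)·p + (2644) = 884  ⇒  (-440)·p = -1760  ⇒  p = 4.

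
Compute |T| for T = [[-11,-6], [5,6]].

-36

det(T) = (-11)·6 − (-6)·5 = -66 − (-30) = -36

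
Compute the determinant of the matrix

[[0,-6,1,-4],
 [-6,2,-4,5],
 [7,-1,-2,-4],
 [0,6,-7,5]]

28

Expand along column 1 (it has 2 zeros):
  − (-6) · M_21   where M_21 = det([-6 1 -4; -1 -2 -4; 6 -7 5]) = 133
  + (7) · M_31   where M_31 = det([-6 1 -4; 2 -4 5; 6 -7 5]) = -110
det = (-1)·(-6)·(133) + (+1)·(7)·(-110) = 28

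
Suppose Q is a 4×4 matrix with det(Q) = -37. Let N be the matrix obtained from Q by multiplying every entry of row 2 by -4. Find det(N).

148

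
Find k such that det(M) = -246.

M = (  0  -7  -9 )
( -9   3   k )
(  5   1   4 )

k = 6

Expanding along the row containing k, det(M) is linear in k: det(M) = (-35)·k + (-36).
Set (-35)·k + (-36) = -246  ⇒  (-35)·k = -210  ⇒  k = 6.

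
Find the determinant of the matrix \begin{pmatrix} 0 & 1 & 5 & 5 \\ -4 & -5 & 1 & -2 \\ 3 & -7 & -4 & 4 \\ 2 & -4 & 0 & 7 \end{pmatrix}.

352

Expand along row 1 (it has 1 zero):
  − (1) · M_12   where M_12 = det([-4 1 -2; 3 -4 4; 2 0 7]) = 83
  + (5) · M_13   where M_13 = det([-4 -5 -2; 3 -7 4; 2 -4 7]) = 193
  − (5) · M_14   where M_14 = det([-4 -5 1; 3 -7 -4; 2 -4 0]) = 106
det = (-1)·(1)·(83) + (+1)·(5)·(193) + (-1)·(5)·(106) = 352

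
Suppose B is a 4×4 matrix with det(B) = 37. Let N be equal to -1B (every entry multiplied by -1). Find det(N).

37

For a 4×4 matrix, det(-1B) = (-1)^4·det(B) = 1·det(B).
det(N) = (1)·(37) = 37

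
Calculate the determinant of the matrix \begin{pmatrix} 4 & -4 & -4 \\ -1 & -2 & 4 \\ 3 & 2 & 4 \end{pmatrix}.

-144

Expand along column 1:
  + 4 · |-2 4; 2 4| = 4·(-8 − 8) = -64
  − (-1) · |-4 -4; 2 4| = −(-1)·(-16 − (-8)) = -8
  + 3 · |-4 -4; -2 4| = 3·(-16 − 8) = -72
Sum: (-64) + (-8) + (-72) = -144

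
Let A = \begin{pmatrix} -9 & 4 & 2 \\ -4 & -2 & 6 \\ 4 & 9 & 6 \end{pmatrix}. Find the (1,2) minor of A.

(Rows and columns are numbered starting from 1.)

-48

Delete row 1 and column 2; the remaining 2×2 submatrix is [-4 6; 4 6].
Its determinant is (-4)·6 − 6·4 = -48.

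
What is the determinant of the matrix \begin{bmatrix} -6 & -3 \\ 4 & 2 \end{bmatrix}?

det = (-6)·2 − (-3)·4 = -12 − (-12) = 0

The determinant is 0.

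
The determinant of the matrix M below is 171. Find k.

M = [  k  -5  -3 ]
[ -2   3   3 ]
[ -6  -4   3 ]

Expanding along the column containing k, det(M) is linear in k: det(M) = (21)·k + (-18).
Set (21)·k + (-18) = 171  ⇒  (21)·k = 189  ⇒  k = 9.

k = 9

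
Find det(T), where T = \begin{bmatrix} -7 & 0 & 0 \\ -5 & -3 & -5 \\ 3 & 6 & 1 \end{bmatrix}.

|T| = -189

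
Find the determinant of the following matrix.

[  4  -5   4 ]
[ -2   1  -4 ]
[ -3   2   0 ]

-32

Expand along column 3:
  + 4 · |-2 1; -3 2| = 4·(-4 − (-3)) = -4
  − (-4) · |4 -5; -3 2| = −(-4)·(8 − 15) = -28
Sum: (-4) + (-28) = -32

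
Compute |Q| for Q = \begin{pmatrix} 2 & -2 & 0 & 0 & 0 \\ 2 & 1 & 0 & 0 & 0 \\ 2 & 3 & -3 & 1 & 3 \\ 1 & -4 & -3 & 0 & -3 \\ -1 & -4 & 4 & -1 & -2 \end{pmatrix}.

Q is block lower-triangular with a 2×2 block and a 3×3 block on the diagonal, so its determinant equals the product of the determinants of the diagonal blocks.
det of the 2×2 block = 6
det of the 3×3 block = 0
det = (6)·(0) = 0

0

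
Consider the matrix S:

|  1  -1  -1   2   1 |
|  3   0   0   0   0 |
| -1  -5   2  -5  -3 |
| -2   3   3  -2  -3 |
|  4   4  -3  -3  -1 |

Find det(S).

Expand along row 2 (it has 4 zeros):
  − (3) · M_21   where M_21 = det([-1 -1 2 1; -5 2 -5 -3; 3 3 -2 -3; 4 -3 -3 -1]) = 140
det = (-1)·(3)·(140) = -420

|S| = -420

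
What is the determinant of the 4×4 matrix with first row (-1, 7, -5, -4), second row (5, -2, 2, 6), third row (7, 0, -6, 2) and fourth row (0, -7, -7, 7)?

The determinant is 2954.

Expand along row 3 (it has 1 zero):
  + (7) · M_31   where M_31 = det([7 -5 -4; -2 2 6; -7 -7 7]) = 420
  + (-6) · M_33   where M_33 = det([-1 7 -4; 5 -2 6; 0 -7 7]) = -133
  − (2) · M_34   where M_34 = det([-1 7 -5; 5 -2 2; 0 -7 -7]) = 392
det = (+1)·(7)·(420) + (+1)·(-6)·(-133) + (-1)·(2)·(392) = 2954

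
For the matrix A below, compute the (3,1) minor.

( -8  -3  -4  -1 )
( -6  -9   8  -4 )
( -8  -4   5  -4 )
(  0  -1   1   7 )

-447

Delete row 3 and column 1; the remaining 3×3 submatrix is [-3 -4 -1; -9 8 -4; -1 1 7].
Its determinant is -447.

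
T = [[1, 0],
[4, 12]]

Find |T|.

The determinant is 12.

det(T) = 1·12 − 0·4 = 12 − 0 = 12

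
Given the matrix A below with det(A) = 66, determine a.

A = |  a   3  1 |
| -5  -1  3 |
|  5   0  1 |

Expanding along the column containing a, det(A) is linear in a: det(A) = (-1)·a + (65).
Set (-1)·a + (65) = 66  ⇒  (-1)·a = 1  ⇒  a = -1.

a = -1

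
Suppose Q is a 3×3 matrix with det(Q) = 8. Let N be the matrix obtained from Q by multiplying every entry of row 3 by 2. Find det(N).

Scaling one row by 2 multiplies the determinant by 2.
det(N) = (2)·(8) = 16

16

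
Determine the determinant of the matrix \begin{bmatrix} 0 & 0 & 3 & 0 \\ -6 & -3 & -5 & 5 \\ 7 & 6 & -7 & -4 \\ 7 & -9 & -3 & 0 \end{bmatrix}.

Expand along row 1 (it has 3 zeros):
  + (3) · M_13   where M_13 = det([-6 -3 5; 7 6 -4; 7 -9 0]) = -225
det = (+1)·(3)·(-225) = -675

-675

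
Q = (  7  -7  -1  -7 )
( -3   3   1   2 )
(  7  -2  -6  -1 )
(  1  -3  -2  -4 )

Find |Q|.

|Q| = 147

Expand along row 1:
  + (7) · M_11   where M_11 = det([3 1 2; -2 -6 -1; -3 -2 -4]) = 33
  − (-7) · M_12   where M_12 = det([-3 1 2; 7 -6 -1; 1 -2 -4]) = -55
  + (-1) · M_13   where M_13 = det([-3 3 2; 7 -2 -1; 1 -3 -4]) = 28
  − (-7) · M_14   where M_14 = det([-3 3 1; 7 -2 -6; 1 -3 -2]) = 47
det = (+1)·(7)·(33) + (-1)·(-7)·(-55) + (+1)·(-1)·(28) + (-1)·(-7)·(47) = 147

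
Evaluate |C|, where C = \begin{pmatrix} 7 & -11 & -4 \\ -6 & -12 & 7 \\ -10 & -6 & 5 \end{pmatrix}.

Expand along row 1:
  + 7 · |-12 7; -6 5| = 7·(-60 − (-42)) = -126
  − (-11) · |-6 7; -10 5| = −(-11)·(-30 − (-70)) = 440
  + (-4) · |-6 -12; -10 -6| = (-4)·(36 − 120) = 336
Sum: (-126) + (440) + (336) = 650

The determinant is 650.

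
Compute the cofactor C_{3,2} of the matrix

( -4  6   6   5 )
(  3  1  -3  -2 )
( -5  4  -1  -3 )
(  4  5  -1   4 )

19

Delete row 3 and column 2; the remaining 3×3 submatrix is [-4 6 5; 3 -3 -2; 4 -1 4].
Its determinant is -19.
The cofactor carries sign (−1)^(3+2) = −1, so C_{3,2} = −(-19) = 19.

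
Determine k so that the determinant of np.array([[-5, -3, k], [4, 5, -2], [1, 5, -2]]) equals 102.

k = 8

Expanding along the column containing k, det(M) is linear in k: det(M) = (15)·k + (-18).
Set (15)·k + (-18) = 102  ⇒  (15)·k = 120  ⇒  k = 8.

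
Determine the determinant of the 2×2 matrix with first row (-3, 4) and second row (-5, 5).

The determinant is 5.

det = (-3)·5 − 4·(-5) = -15 − (-20) = 5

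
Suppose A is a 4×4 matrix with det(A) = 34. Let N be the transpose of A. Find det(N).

det(Aᵀ) = det(A).
det(N) = (1)·(34) = 34

34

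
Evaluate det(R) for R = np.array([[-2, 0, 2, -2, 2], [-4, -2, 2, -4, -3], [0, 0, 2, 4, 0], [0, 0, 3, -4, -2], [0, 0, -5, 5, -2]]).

det(R) = 400

R is block upper-triangular with a 2×2 block and a 3×3 block on the diagonal, so its determinant equals the product of the determinants of the diagonal blocks.
det of the 2×2 block = 4
det of the 3×3 block = 100
det = (4)·(100) = 400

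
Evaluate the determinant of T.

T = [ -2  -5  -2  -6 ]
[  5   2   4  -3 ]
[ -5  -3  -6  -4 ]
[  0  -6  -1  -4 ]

det(T) = -299

Expand along row 4 (it has 1 zero):
  + (-6) · M_42   where M_42 = det([-2 -2 -6; 5 4 -3; -5 -6 -4]) = 58
  − (-1) · M_43   where M_43 = det([-2 -5 -6; 5 2 -3; -5 -3 -4]) = -111
  + (-4) · M_44   where M_44 = det([-2 -5 -2; 5 2 4; -5 -3 -6]) = -40
det = (+1)·(-6)·(58) + (-1)·(-1)·(-111) + (+1)·(-4)·(-40) = -299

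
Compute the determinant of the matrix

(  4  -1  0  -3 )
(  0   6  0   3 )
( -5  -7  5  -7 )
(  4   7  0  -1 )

The determinant is -240.

Expand along column 3 (it has 3 zeros):
  + (5) · M_33   where M_33 = det([4 -1 -3; 0 6 3; 4 7 -1]) = -48
det = (+1)·(5)·(-48) = -240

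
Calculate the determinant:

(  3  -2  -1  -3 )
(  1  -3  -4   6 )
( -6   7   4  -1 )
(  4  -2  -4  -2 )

Expand along row 1:
  + (3) · M_11   where M_11 = det([-3 -4 6; 7 4 -1; -2 -4 -2]) = -148
  − (-2) · M_12   where M_12 = det([1 -4 6; -6 4 -1; 4 -4 -2]) = 100
  + (-1) · M_13   where M_13 = det([1 -3 6; -6 7 -1; 4 -2 -2]) = -64
  − (-3) · M_14   where M_14 = det([1 -3 -4; -6 7 4; 4 -2 -4]) = 68
det = (+1)·(3)·(-148) + (-1)·(-2)·(100) + (+1)·(-1)·(-64) + (-1)·(-3)·(68) = 24

24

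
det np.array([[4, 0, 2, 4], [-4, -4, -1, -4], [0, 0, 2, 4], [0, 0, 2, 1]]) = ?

The determinant is 96.

The matrix is block upper-triangular with a 2×2 block and a 2×2 block on the diagonal, so its determinant equals the product of the determinants of the diagonal blocks.
det of the 2×2 block = -16
det of the 2×2 block = -6
det = (-16)·(-6) = 96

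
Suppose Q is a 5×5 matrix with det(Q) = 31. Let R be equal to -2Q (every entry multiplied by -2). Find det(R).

|R| = -992

For a 5×5 matrix, det(-2Q) = (-2)^5·det(Q) = -32·det(Q).
det(R) = (-32)·(31) = -992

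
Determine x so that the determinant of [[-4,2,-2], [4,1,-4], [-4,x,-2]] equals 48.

Expanding along the column containing x, det(A) is linear in x: det(A) = (-24)·x + (48).
Set (-24)·x + (48) = 48  ⇒  (-24)·x = 0  ⇒  x = 0.

x = 0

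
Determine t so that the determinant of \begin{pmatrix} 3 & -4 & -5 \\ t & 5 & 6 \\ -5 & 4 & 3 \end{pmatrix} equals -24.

t = -1

Expanding along the row containing t, det(B) is linear in t: det(B) = (-8)·t + (-32).
Set (-8)·t + (-32) = -24  ⇒  (-8)·t = 8  ⇒  t = -1.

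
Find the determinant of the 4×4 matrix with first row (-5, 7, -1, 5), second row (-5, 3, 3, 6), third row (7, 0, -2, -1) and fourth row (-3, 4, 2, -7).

-1692

Expand along row 3 (it has 1 zero):
  + (7) · M_31   where M_31 = det([7 -1 5; 3 3 6; 4 2 -7]) = -306
  + (-2) · M_33   where M_33 = det([-5 7 5; -5 3 6; -3 4 -7]) = -201
  − (-1) · M_34   where M_34 = det([-5 7 -1; -5 3 3; -3 4 2]) = 48
det = (+1)·(7)·(-306) + (+1)·(-2)·(-201) + (-1)·(-1)·(48) = -1692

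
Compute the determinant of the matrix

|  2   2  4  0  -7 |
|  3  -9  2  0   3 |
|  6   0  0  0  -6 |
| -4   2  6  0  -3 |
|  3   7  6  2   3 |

Expand along column 4 (it has 4 zeros):
  − (2) · M_54   where M_54 = det([2 2 4 -7; 3 -9 2 3; 6 0 0 -6; -4 2 6 -3]) = -84
det = (-1)·(2)·(-84) = 168

168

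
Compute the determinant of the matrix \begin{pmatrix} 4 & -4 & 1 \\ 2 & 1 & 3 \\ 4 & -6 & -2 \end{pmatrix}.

Expand along column 1:
  + 4 · |1 3; -6 -2| = 4·(-2 − (-18)) = 64
  − 2 · |-4 1; -6 -2| = −2·(8 − (-6)) = -28
  + 4 · |-4 1; 1 3| = 4·(-12 − 1) = -52
Sum: (64) + (-28) + (-52) = -16

-16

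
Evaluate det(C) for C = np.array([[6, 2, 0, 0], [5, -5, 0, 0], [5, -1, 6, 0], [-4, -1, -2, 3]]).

|C| = -720

C is block lower-triangular with a 2×2 block and a 2×2 block on the diagonal, so its determinant equals the product of the determinants of the diagonal blocks.
det of the 2×2 block = -40
det of the 2×2 block = 18
det = (-40)·(18) = -720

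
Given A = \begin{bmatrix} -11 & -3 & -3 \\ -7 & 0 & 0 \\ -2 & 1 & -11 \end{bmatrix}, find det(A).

|A| = 252

Expand along row 2:
  − (-7) · |-3 -3; 1 -11| = −(-7)·(33 − (-3)) = 252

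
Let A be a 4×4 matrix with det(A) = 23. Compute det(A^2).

529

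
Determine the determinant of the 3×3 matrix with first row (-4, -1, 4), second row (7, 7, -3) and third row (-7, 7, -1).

308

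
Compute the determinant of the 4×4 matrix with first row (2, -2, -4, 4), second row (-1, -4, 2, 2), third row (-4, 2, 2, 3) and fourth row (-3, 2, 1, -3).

Expand along row 1:
  + (2) · M_11   where M_11 = det([-4 2 2; 2 2 3; 2 1 -3]) = 56
  − (-2) · M_12   where M_12 = det([-1 2 2; -4 2 3; -3 1 -3]) = -29
  + (-4) · M_13   where M_13 = det([-1 -4 2; -4 2 3; -3 2 -3]) = 92
  − (4) · M_14   where M_14 = det([-1 -4 2; -4 2 2; -3 2 1]) = 6
det = (+1)·(2)·(56) + (-1)·(-2)·(-29) + (+1)·(-4)·(92) + (-1)·(4)·(6) = -338

-338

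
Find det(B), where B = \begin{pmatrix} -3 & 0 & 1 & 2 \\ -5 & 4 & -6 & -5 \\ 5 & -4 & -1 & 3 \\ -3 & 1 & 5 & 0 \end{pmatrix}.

Expand along row 1 (it has 1 zero):
  + (-3) · M_11   where M_11 = det([4 -6 -5; -4 -1 3; 1 5 0]) = 17
  + (1) · M_13   where M_13 = det([-5 4 -5; 5 -4 3; -3 1 0]) = 14
  − (2) · M_14   where M_14 = det([-5 4 -6; 5 -4 -1; -3 1 5]) = 49
det = (+1)·(-3)·(17) + (+1)·(1)·(14) + (-1)·(2)·(49) = -135

The determinant is -135.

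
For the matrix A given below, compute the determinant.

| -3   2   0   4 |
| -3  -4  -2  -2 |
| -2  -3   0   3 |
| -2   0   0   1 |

The determinant is -46.

Expand along column 3 (it has 3 zeros):
  − (-2) · M_23   where M_23 = det([-3 2 4; -2 -3 3; -2 0 1]) = -23
det = (-1)·(-2)·(-23) = -46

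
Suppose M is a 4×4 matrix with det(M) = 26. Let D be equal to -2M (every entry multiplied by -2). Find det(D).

For a 4×4 matrix, det(-2M) = (-2)^4·det(M) = 16·det(M).
det(D) = (16)·(26) = 416

|D| = 416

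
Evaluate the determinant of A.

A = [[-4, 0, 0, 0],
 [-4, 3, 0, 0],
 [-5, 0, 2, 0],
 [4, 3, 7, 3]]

-72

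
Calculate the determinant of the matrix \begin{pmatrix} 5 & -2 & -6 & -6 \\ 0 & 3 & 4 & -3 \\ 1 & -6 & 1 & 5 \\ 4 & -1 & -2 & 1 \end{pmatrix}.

910

Expand along row 2 (it has 1 zero):
  + (3) · M_22   where M_22 = det([5 -6 -6; 1 1 5; 4 -2 1]) = -23
  − (4) · M_23   where M_23 = det([5 -2 -6; 1 -6 5; 4 -1 1]) = -181
  + (-3) · M_24   where M_24 = det([5 -2 -6; 1 -6 1; 4 -1 -2]) = -85
det = (+1)·(3)·(-23) + (-1)·(4)·(-181) + (+1)·(-3)·(-85) = 910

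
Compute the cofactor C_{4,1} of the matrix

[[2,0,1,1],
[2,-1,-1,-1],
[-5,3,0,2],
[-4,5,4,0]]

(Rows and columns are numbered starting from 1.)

The cofactor is -2.

Delete row 4 and column 1; the remaining 3×3 submatrix is [0 1 1; -1 -1 -1; 3 0 2].
Its determinant is 2.
The cofactor carries sign (−1)^(4+1) = −1, so C_{4,1} = −(2) = -2.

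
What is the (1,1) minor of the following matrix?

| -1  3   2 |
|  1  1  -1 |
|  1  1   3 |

The minor is 4.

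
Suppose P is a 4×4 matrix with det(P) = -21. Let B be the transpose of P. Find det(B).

det(Pᵀ) = det(P).
det(B) = (1)·(-21) = -21

The determinant is -21.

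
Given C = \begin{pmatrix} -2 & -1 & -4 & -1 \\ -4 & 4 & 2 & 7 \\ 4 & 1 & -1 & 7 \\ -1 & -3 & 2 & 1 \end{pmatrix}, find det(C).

Expand along row 1:
  + (-2) · M_11   where M_11 = det([4 2 7; 1 -1 7; -3 2 1]) = -111
  − (-1) · M_12   where M_12 = det([-4 2 7; 4 -1 7; -1 2 1]) = 87
  + (-4) · M_13   where M_13 = det([-4 4 7; 4 1 7; -1 -3 1]) = -209
  − (-1) · M_14   where M_14 = det([-4 4 2; 4 1 -1; -1 -3 2]) = -46
det = (+1)·(-2)·(-111) + (-1)·(-1)·(87) + (+1)·(-4)·(-209) + (-1)·(-1)·(-46) = 1099

det(C) = 1099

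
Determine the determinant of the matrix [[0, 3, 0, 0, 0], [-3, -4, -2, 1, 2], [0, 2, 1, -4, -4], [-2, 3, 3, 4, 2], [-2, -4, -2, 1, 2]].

6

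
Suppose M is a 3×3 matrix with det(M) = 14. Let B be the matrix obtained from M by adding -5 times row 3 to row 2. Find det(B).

|B| = 14

Adding a multiple of one row to another leaves the determinant unchanged.
det(B) = (1)·(14) = 14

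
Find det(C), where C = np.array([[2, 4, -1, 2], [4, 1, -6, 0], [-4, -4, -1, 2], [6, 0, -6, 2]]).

|C| = 412

Expand along row 2 (it has 1 zero):
  − (4) · M_21   where M_21 = det([4 -1 2; -4 -1 2; 0 -6 2]) = 80
  + (1) · M_22   where M_22 = det([2 -1 2; -4 -1 2; 6 -6 2]) = 60
  − (-6) · M_23   where M_23 = det([2 4 2; -4 -4 2; 6 0 2]) = 112
det = (-1)·(4)·(80) + (+1)·(1)·(60) + (-1)·(-6)·(112) = 412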